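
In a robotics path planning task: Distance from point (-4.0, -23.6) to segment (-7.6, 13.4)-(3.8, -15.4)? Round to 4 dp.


Project P onto AB: t = 1 (clamped to [0,1])
Closest point on segment: (3.8, -15.4)
Distance: 11.3172

11.3172


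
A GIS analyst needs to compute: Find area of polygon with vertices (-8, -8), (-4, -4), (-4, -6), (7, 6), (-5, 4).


Shoelace sum: ((-8)*(-4) - (-4)*(-8)) + ((-4)*(-6) - (-4)*(-4)) + ((-4)*6 - 7*(-6)) + (7*4 - (-5)*6) + ((-5)*(-8) - (-8)*4)
= 156
Area = |156|/2 = 78

78


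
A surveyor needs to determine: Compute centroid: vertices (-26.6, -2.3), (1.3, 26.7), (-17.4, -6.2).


Centroid = ((x_A+x_B+x_C)/3, (y_A+y_B+y_C)/3)
= (((-26.6)+1.3+(-17.4))/3, ((-2.3)+26.7+(-6.2))/3)
= (-14.2333, 6.0667)

(-14.2333, 6.0667)


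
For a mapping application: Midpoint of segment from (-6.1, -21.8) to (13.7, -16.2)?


M = (((-6.1)+13.7)/2, ((-21.8)+(-16.2))/2)
= (3.8, -19)

(3.8, -19)


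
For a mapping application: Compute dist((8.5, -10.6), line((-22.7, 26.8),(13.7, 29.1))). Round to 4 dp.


|cross product| = 1433.12
|line direction| = sqrt(1330.25) = 36.4726
Distance = 1433.12/sqrt(1330.25) = 39.2931

39.2931


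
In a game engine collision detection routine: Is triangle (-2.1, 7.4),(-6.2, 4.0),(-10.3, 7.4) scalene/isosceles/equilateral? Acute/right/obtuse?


Side lengths squared: AB^2=28.37, BC^2=28.37, CA^2=67.24
Sorted: [28.37, 28.37, 67.24]
By sides: Isosceles, By angles: Obtuse

Isosceles, Obtuse


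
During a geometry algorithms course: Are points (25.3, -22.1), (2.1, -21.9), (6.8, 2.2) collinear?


Cross product: (2.1-25.3)*(2.2-(-22.1)) - ((-21.9)-(-22.1))*(6.8-25.3)
= -560.06

No, not collinear


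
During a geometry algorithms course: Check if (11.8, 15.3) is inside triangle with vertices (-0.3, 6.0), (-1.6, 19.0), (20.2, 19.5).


Cross products: AB x AP = -169.39, BC x BP = -87.36, CA x CP = -27.3
All same sign? yes

Yes, inside


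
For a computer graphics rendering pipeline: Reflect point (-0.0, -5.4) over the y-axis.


Reflection over y-axis: (x,y) -> (-x,y)
(0, -5.4) -> (0, -5.4)

(0, -5.4)


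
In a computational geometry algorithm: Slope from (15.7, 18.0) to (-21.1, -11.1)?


slope = (y2-y1)/(x2-x1) = ((-11.1)-18)/((-21.1)-15.7) = (-29.1)/(-36.8) = 0.7908

0.7908


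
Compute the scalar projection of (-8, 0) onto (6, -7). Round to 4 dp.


u.v = -48, |v| = sqrt(85) = 9.2195
Scalar projection = u.v / |v| = -48 / sqrt(85) = -5.2063

-5.2063


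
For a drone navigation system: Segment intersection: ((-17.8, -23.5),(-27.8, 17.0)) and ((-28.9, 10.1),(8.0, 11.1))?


Cross products: d1=-1250.94, d2=253.51, d3=113.55, d4=-1390.9
d1*d2 < 0 and d3*d4 < 0? yes

Yes, they intersect


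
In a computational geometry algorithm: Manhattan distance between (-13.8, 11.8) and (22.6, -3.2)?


|(-13.8)-22.6| + |11.8-(-3.2)| = 36.4 + 15 = 51.4

51.4


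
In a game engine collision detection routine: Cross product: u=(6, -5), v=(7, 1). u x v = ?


u x v = u_x*v_y - u_y*v_x = 6*1 - (-5)*7
= 6 - (-35) = 41

41


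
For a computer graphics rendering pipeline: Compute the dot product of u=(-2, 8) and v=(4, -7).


u . v = u_x*v_x + u_y*v_y = (-2)*4 + 8*(-7)
= (-8) + (-56) = -64

-64


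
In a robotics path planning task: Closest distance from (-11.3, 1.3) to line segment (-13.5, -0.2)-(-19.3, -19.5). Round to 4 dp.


Project P onto AB: t = 0 (clamped to [0,1])
Closest point on segment: (-13.5, -0.2)
Distance: 2.6627

2.6627


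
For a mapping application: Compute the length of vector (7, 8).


|u| = sqrt(7^2 + 8^2) = sqrt(113) = 10.6301

10.6301


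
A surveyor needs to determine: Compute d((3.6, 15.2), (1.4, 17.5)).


dx=-2.2, dy=2.3
d^2 = (-2.2)^2 + 2.3^2 = 10.13
d = sqrt(10.13) = 3.1828

3.1828


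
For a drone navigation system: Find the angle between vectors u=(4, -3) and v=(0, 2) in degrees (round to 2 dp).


u.v = -6, |u| = sqrt(25) = 5, |v| = sqrt(4) = 2
cos(theta) = u.v/(|u||v|) = -6/sqrt(100) = -0.6
theta = acos(-0.6) = 126.87 degrees

126.87 degrees


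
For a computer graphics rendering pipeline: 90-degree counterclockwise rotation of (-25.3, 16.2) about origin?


90° CCW: (x,y) -> (-y, x)
(-25.3,16.2) -> (-16.2, -25.3)

(-16.2, -25.3)


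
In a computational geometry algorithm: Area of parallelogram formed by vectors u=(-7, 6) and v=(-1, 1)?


|u x v| = |(-7)*1 - 6*(-1)|
= |(-7) - (-6)| = 1

1


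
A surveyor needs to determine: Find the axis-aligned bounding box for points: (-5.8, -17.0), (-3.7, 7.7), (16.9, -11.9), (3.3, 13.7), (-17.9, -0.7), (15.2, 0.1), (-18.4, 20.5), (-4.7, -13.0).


x range: [-18.4, 16.9]
y range: [-17, 20.5]
Bounding box: (-18.4,-17) to (16.9,20.5)

(-18.4,-17) to (16.9,20.5)


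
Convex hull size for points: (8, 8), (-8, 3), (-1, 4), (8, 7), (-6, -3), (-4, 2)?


Convex hull vertices (CCW): (-8, 3), (-6, -3), (8, 7), (8, 8)
Count = 4

4


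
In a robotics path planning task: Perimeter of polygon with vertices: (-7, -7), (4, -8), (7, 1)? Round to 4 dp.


Sides: (-7, -7)->(4, -8): sqrt(122) = 11.045361, (4, -8)->(7, 1): sqrt(90) = 9.486833, (7, 1)->(-7, -7): sqrt(260) = 16.124515
Sum = 36.656709
Perimeter = 36.6567

36.6567


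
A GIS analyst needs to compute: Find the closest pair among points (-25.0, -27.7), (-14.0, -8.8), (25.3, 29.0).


d(P0,P1) = 21.868, d(P0,P2) = 75.7956, d(P1,P2) = 54.5282
Closest: P0 and P1

Closest pair: (-25.0, -27.7) and (-14.0, -8.8), distance = 21.868


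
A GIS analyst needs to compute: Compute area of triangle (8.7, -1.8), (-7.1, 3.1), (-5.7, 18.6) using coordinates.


Area = |x_A(y_B-y_C) + x_B(y_C-y_A) + x_C(y_A-y_B)|/2
= |(-134.85) + (-144.84) + 27.93|/2
= 251.76/2 = 125.88

125.88


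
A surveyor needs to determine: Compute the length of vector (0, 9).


|u| = sqrt(0^2 + 9^2) = sqrt(81) = 9

9


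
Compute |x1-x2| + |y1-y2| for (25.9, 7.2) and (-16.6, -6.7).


|25.9-(-16.6)| + |7.2-(-6.7)| = 42.5 + 13.9 = 56.4

56.4


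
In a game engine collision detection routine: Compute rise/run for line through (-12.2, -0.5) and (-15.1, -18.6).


slope = (y2-y1)/(x2-x1) = ((-18.6)-(-0.5))/((-15.1)-(-12.2)) = (-18.1)/(-2.9) = 6.2414

6.2414


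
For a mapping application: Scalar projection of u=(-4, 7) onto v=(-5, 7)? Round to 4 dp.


u.v = 69, |v| = sqrt(74) = 8.6023
Scalar projection = u.v / |v| = 69 / sqrt(74) = 8.0211

8.0211


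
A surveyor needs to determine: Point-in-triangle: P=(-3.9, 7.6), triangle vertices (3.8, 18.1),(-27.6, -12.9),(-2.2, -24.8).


Cross products: AB x AP = 91, BC x BP = 802.73, CA x CP = 267.33
All same sign? yes

Yes, inside


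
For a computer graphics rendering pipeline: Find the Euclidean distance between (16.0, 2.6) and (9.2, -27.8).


dx=-6.8, dy=-30.4
d^2 = (-6.8)^2 + (-30.4)^2 = 970.4
d = sqrt(970.4) = 31.1512

31.1512


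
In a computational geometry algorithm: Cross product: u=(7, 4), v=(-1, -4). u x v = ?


u x v = u_x*v_y - u_y*v_x = 7*(-4) - 4*(-1)
= (-28) - (-4) = -24

-24


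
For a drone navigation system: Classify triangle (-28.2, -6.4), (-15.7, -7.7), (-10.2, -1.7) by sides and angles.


Side lengths squared: AB^2=157.94, BC^2=66.25, CA^2=346.09
Sorted: [66.25, 157.94, 346.09]
By sides: Scalene, By angles: Obtuse

Scalene, Obtuse


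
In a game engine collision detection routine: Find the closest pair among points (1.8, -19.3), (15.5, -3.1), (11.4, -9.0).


d(P0,P1) = 21.2163, d(P0,P2) = 14.0801, d(P1,P2) = 7.1847
Closest: P1 and P2

Closest pair: (15.5, -3.1) and (11.4, -9.0), distance = 7.1847


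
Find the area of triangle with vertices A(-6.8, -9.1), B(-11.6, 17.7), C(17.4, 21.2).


Area = |x_A(y_B-y_C) + x_B(y_C-y_A) + x_C(y_A-y_B)|/2
= |23.8 + (-351.48) + (-466.32)|/2
= 794/2 = 397

397


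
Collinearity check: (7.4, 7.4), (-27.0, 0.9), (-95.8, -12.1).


Cross product: ((-27)-7.4)*((-12.1)-7.4) - (0.9-7.4)*((-95.8)-7.4)
= 0

Yes, collinear


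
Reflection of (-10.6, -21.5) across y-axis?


Reflection over y-axis: (x,y) -> (-x,y)
(-10.6, -21.5) -> (10.6, -21.5)

(10.6, -21.5)


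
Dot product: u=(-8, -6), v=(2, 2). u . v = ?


u . v = u_x*v_x + u_y*v_y = (-8)*2 + (-6)*2
= (-16) + (-12) = -28

-28


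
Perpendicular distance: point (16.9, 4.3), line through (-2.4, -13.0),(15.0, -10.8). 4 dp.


|cross product| = 258.56
|line direction| = sqrt(307.6) = 17.5385
Distance = 258.56/sqrt(307.6) = 14.7424

14.7424


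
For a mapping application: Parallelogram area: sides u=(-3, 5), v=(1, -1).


|u x v| = |(-3)*(-1) - 5*1|
= |3 - 5| = 2

2


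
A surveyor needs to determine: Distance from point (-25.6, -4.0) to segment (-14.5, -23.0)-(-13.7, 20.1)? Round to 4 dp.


Project P onto AB: t = 0.4359 (clamped to [0,1])
Closest point on segment: (-14.1513, -4.2125)
Distance: 11.4507

11.4507


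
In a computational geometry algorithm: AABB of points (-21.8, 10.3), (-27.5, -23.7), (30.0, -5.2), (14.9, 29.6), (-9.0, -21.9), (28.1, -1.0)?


x range: [-27.5, 30]
y range: [-23.7, 29.6]
Bounding box: (-27.5,-23.7) to (30,29.6)

(-27.5,-23.7) to (30,29.6)


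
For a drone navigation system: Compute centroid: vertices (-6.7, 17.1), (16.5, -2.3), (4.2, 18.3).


Centroid = ((x_A+x_B+x_C)/3, (y_A+y_B+y_C)/3)
= (((-6.7)+16.5+4.2)/3, (17.1+(-2.3)+18.3)/3)
= (4.6667, 11.0333)

(4.6667, 11.0333)


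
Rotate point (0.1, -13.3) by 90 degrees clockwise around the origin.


90° CW: (x,y) -> (y, -x)
(0.1,-13.3) -> (-13.3, -0.1)

(-13.3, -0.1)


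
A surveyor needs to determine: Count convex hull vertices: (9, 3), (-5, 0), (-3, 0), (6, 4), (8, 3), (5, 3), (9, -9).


Convex hull vertices (CCW): (-5, 0), (9, -9), (9, 3), (6, 4)
Count = 4

4


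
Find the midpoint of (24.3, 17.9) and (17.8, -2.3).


M = ((24.3+17.8)/2, (17.9+(-2.3))/2)
= (21.05, 7.8)

(21.05, 7.8)


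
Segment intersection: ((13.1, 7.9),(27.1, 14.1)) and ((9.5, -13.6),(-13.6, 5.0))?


Cross products: d1=-563.61, d2=-967.23, d3=-278.68, d4=124.94
d1*d2 < 0 and d3*d4 < 0? no

No, they don't intersect


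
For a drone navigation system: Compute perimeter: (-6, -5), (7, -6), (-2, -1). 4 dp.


Sides: (-6, -5)->(7, -6): sqrt(170) = 13.038405, (7, -6)->(-2, -1): sqrt(106) = 10.29563, (-2, -1)->(-6, -5): sqrt(32) = 5.656854
Sum = 28.990889
Perimeter = 28.9909

28.9909


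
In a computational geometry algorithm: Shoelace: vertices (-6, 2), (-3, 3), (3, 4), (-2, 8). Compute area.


Shoelace sum: ((-6)*3 - (-3)*2) + ((-3)*4 - 3*3) + (3*8 - (-2)*4) + ((-2)*2 - (-6)*8)
= 43
Area = |43|/2 = 21.5

21.5


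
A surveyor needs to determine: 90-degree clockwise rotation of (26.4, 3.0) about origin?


90° CW: (x,y) -> (y, -x)
(26.4,3) -> (3, -26.4)

(3, -26.4)


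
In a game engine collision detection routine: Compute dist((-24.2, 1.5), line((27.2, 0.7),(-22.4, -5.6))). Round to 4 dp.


|cross product| = 363.5
|line direction| = sqrt(2499.85) = 49.9985
Distance = 363.5/sqrt(2499.85) = 7.2702

7.2702


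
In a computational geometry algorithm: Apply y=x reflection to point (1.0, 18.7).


Reflection over y=x: (x,y) -> (y,x)
(1, 18.7) -> (18.7, 1)

(18.7, 1)


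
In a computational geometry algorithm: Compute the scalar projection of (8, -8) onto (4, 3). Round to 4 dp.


u.v = 8, |v| = sqrt(25) = 5
Scalar projection = u.v / |v| = 8 / sqrt(25) = 1.6

1.6


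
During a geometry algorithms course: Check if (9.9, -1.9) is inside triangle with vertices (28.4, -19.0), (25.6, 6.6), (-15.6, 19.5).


Cross products: AB x AP = 425.72, BC x BP = 552.73, CA x CP = 40.15
All same sign? yes

Yes, inside


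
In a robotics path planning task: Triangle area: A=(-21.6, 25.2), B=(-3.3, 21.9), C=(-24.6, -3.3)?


Area = |x_A(y_B-y_C) + x_B(y_C-y_A) + x_C(y_A-y_B)|/2
= |(-544.32) + 94.05 + (-81.18)|/2
= 531.45/2 = 265.725

265.725


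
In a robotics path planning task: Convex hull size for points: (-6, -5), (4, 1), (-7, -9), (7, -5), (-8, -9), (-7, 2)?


Convex hull vertices (CCW): (-8, -9), (-7, -9), (7, -5), (4, 1), (-7, 2)
Count = 5

5


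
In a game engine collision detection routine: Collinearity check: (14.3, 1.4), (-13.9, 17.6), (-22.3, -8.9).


Cross product: ((-13.9)-14.3)*((-8.9)-1.4) - (17.6-1.4)*((-22.3)-14.3)
= 883.38

No, not collinear


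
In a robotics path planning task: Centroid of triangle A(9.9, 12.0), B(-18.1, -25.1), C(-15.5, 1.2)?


Centroid = ((x_A+x_B+x_C)/3, (y_A+y_B+y_C)/3)
= ((9.9+(-18.1)+(-15.5))/3, (12+(-25.1)+1.2)/3)
= (-7.9, -3.9667)

(-7.9, -3.9667)


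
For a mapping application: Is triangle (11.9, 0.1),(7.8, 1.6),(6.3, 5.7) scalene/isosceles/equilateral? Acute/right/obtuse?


Side lengths squared: AB^2=19.06, BC^2=19.06, CA^2=62.72
Sorted: [19.06, 19.06, 62.72]
By sides: Isosceles, By angles: Obtuse

Isosceles, Obtuse


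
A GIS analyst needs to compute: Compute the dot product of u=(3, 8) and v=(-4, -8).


u . v = u_x*v_x + u_y*v_y = 3*(-4) + 8*(-8)
= (-12) + (-64) = -76

-76


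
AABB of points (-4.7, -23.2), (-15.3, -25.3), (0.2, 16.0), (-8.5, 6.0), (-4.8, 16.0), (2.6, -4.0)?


x range: [-15.3, 2.6]
y range: [-25.3, 16]
Bounding box: (-15.3,-25.3) to (2.6,16)

(-15.3,-25.3) to (2.6,16)


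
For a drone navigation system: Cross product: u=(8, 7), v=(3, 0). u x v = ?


u x v = u_x*v_y - u_y*v_x = 8*0 - 7*3
= 0 - 21 = -21

-21


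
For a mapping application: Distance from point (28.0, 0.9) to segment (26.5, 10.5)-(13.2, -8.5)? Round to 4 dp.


Project P onto AB: t = 0.302 (clamped to [0,1])
Closest point on segment: (22.4832, 4.7617)
Distance: 6.7341

6.7341


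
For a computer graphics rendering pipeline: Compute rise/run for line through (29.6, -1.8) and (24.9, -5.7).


slope = (y2-y1)/(x2-x1) = ((-5.7)-(-1.8))/(24.9-29.6) = (-3.9)/(-4.7) = 0.8298

0.8298


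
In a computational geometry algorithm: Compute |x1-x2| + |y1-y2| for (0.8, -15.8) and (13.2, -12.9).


|0.8-13.2| + |(-15.8)-(-12.9)| = 12.4 + 2.9 = 15.3

15.3


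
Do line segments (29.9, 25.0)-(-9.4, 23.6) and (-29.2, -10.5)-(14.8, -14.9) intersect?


Cross products: d1=1822.04, d2=1587.52, d3=1312.41, d4=1546.93
d1*d2 < 0 and d3*d4 < 0? no

No, they don't intersect


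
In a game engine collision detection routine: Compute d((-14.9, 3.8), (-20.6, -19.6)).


dx=-5.7, dy=-23.4
d^2 = (-5.7)^2 + (-23.4)^2 = 580.05
d = sqrt(580.05) = 24.0842

24.0842


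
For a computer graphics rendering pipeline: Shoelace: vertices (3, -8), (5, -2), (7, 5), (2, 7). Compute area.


Shoelace sum: (3*(-2) - 5*(-8)) + (5*5 - 7*(-2)) + (7*7 - 2*5) + (2*(-8) - 3*7)
= 75
Area = |75|/2 = 37.5

37.5


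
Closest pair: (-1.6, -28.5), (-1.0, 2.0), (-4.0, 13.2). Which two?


d(P0,P1) = 30.5059, d(P0,P2) = 41.769, d(P1,P2) = 11.5948
Closest: P1 and P2

Closest pair: (-1.0, 2.0) and (-4.0, 13.2), distance = 11.5948


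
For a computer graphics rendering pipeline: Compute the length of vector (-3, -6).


|u| = sqrt((-3)^2 + (-6)^2) = sqrt(45) = 6.7082

6.7082


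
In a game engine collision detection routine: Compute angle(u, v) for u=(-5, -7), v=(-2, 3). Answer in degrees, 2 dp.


u.v = -11, |u| = sqrt(74) = 8.6023, |v| = sqrt(13) = 3.6056
cos(theta) = u.v/(|u||v|) = -11/sqrt(962) = -0.354654
theta = acos(-0.354654) = 110.77 degrees

110.77 degrees


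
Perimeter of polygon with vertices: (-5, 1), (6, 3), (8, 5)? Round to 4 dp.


Sides: (-5, 1)->(6, 3): sqrt(125) = 11.18034, (6, 3)->(8, 5): sqrt(8) = 2.828427, (8, 5)->(-5, 1): sqrt(185) = 13.601471
Sum = 27.610238
Perimeter = 27.6102

27.6102


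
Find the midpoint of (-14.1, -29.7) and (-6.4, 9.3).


M = (((-14.1)+(-6.4))/2, ((-29.7)+9.3)/2)
= (-10.25, -10.2)

(-10.25, -10.2)


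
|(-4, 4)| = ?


|u| = sqrt((-4)^2 + 4^2) = sqrt(32) = 5.6569

5.6569


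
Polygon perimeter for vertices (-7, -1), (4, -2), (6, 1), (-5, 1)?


Sides: (-7, -1)->(4, -2): sqrt(122) = 11.045361, (4, -2)->(6, 1): sqrt(13) = 3.605551, (6, 1)->(-5, 1): sqrt(121) = 11, (-5, 1)->(-7, -1): sqrt(8) = 2.828427
Sum = 28.479339
Perimeter = 28.4793

28.4793


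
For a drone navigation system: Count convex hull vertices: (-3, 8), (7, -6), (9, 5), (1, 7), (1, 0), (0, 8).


Convex hull vertices (CCW): (-3, 8), (1, 0), (7, -6), (9, 5), (0, 8)
Count = 5

5


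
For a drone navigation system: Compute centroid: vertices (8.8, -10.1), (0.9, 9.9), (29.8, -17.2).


Centroid = ((x_A+x_B+x_C)/3, (y_A+y_B+y_C)/3)
= ((8.8+0.9+29.8)/3, ((-10.1)+9.9+(-17.2))/3)
= (13.1667, -5.8)

(13.1667, -5.8)


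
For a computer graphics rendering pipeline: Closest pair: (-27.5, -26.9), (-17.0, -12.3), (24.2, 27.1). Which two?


d(P0,P1) = 17.9836, d(P0,P2) = 74.7589, d(P1,P2) = 57.007
Closest: P0 and P1

Closest pair: (-27.5, -26.9) and (-17.0, -12.3), distance = 17.9836


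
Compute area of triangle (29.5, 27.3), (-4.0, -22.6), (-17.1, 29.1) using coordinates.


Area = |x_A(y_B-y_C) + x_B(y_C-y_A) + x_C(y_A-y_B)|/2
= |(-1525.15) + (-7.2) + (-853.29)|/2
= 2385.64/2 = 1192.82

1192.82


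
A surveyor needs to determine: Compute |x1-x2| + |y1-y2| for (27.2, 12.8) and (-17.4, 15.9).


|27.2-(-17.4)| + |12.8-15.9| = 44.6 + 3.1 = 47.7

47.7


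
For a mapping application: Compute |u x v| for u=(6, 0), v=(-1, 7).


|u x v| = |6*7 - 0*(-1)|
= |42 - 0| = 42

42


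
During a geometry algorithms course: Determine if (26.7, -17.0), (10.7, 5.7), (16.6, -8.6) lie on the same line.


Cross product: (10.7-26.7)*((-8.6)-(-17)) - (5.7-(-17))*(16.6-26.7)
= 94.87

No, not collinear


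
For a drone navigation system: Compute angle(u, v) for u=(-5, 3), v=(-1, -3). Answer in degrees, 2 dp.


u.v = -4, |u| = sqrt(34) = 5.831, |v| = sqrt(10) = 3.1623
cos(theta) = u.v/(|u||v|) = -4/sqrt(340) = -0.21693
theta = acos(-0.21693) = 102.53 degrees

102.53 degrees


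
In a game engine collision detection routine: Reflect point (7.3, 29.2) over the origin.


Reflection over origin: (x,y) -> (-x,-y)
(7.3, 29.2) -> (-7.3, -29.2)

(-7.3, -29.2)


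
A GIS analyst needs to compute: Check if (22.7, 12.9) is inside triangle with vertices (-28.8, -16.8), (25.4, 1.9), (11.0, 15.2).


Cross products: AB x AP = 646.69, BC x BP = -122.49, CA x CP = 465.94
All same sign? no

No, outside


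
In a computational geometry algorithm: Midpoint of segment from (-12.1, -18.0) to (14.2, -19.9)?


M = (((-12.1)+14.2)/2, ((-18)+(-19.9))/2)
= (1.05, -18.95)

(1.05, -18.95)


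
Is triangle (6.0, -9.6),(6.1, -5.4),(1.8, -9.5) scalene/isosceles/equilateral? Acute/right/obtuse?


Side lengths squared: AB^2=17.65, BC^2=35.3, CA^2=17.65
Sorted: [17.65, 17.65, 35.3]
By sides: Isosceles, By angles: Right

Isosceles, Right


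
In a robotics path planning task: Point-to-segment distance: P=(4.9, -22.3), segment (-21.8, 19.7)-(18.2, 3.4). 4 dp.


Project P onto AB: t = 0.9394 (clamped to [0,1])
Closest point on segment: (15.7754, 4.388)
Distance: 28.8188

28.8188


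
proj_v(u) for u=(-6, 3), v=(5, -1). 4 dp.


u.v = -33, |v| = sqrt(26) = 5.099
Scalar projection = u.v / |v| = -33 / sqrt(26) = -6.4718

-6.4718


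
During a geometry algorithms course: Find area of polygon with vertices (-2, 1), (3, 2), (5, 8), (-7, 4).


Shoelace sum: ((-2)*2 - 3*1) + (3*8 - 5*2) + (5*4 - (-7)*8) + ((-7)*1 - (-2)*4)
= 84
Area = |84|/2 = 42

42


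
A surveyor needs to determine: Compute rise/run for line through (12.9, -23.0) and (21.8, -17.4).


slope = (y2-y1)/(x2-x1) = ((-17.4)-(-23))/(21.8-12.9) = 5.6/8.9 = 0.6292

0.6292


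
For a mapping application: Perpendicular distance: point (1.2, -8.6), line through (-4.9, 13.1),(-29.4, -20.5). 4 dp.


|cross product| = 736.61
|line direction| = sqrt(1729.21) = 41.5838
Distance = 736.61/sqrt(1729.21) = 17.7139

17.7139


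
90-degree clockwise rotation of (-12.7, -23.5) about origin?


90° CW: (x,y) -> (y, -x)
(-12.7,-23.5) -> (-23.5, 12.7)

(-23.5, 12.7)


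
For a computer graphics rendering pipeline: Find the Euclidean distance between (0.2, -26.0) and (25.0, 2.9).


dx=24.8, dy=28.9
d^2 = 24.8^2 + 28.9^2 = 1450.25
d = sqrt(1450.25) = 38.0821

38.0821


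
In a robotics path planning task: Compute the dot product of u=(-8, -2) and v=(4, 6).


u . v = u_x*v_x + u_y*v_y = (-8)*4 + (-2)*6
= (-32) + (-12) = -44

-44


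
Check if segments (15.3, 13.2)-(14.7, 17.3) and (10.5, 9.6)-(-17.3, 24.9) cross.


Cross products: d1=-173.52, d2=-278.32, d3=21.84, d4=126.64
d1*d2 < 0 and d3*d4 < 0? no

No, they don't intersect


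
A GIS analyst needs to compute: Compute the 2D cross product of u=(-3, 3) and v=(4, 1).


u x v = u_x*v_y - u_y*v_x = (-3)*1 - 3*4
= (-3) - 12 = -15

-15


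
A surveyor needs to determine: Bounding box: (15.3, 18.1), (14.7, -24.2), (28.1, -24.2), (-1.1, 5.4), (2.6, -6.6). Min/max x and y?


x range: [-1.1, 28.1]
y range: [-24.2, 18.1]
Bounding box: (-1.1,-24.2) to (28.1,18.1)

(-1.1,-24.2) to (28.1,18.1)


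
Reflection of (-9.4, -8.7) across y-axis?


Reflection over y-axis: (x,y) -> (-x,y)
(-9.4, -8.7) -> (9.4, -8.7)

(9.4, -8.7)


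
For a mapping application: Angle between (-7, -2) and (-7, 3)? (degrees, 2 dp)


u.v = 43, |u| = sqrt(53) = 7.2801, |v| = sqrt(58) = 7.6158
cos(theta) = u.v/(|u||v|) = 43/sqrt(3074) = 0.775562
theta = acos(0.775562) = 39.14 degrees

39.14 degrees


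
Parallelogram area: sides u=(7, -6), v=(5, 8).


|u x v| = |7*8 - (-6)*5|
= |56 - (-30)| = 86

86


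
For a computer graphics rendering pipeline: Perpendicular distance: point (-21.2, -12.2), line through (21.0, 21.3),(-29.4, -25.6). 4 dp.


|cross product| = 290.78
|line direction| = sqrt(4739.77) = 68.846
Distance = 290.78/sqrt(4739.77) = 4.2236

4.2236


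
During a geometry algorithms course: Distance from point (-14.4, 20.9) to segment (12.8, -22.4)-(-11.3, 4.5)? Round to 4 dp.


Project P onto AB: t = 1 (clamped to [0,1])
Closest point on segment: (-11.3, 4.5)
Distance: 16.6904

16.6904


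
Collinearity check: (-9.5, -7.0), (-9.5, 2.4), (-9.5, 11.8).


Cross product: ((-9.5)-(-9.5))*(11.8-(-7)) - (2.4-(-7))*((-9.5)-(-9.5))
= 0

Yes, collinear


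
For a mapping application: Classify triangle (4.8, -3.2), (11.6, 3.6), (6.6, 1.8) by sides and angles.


Side lengths squared: AB^2=92.48, BC^2=28.24, CA^2=28.24
Sorted: [28.24, 28.24, 92.48]
By sides: Isosceles, By angles: Obtuse

Isosceles, Obtuse


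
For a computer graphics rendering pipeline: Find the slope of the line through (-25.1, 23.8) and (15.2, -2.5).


slope = (y2-y1)/(x2-x1) = ((-2.5)-23.8)/(15.2-(-25.1)) = (-26.3)/40.3 = -0.6526

-0.6526


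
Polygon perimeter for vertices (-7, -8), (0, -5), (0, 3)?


Sides: (-7, -8)->(0, -5): sqrt(58) = 7.615773, (0, -5)->(0, 3): sqrt(64) = 8, (0, 3)->(-7, -8): sqrt(170) = 13.038405
Sum = 28.654178
Perimeter = 28.6542

28.6542


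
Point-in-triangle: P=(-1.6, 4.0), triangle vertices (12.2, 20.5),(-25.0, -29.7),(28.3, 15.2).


Cross products: AB x AP = -78.96, BC x BP = 745.55, CA x CP = 338.79
All same sign? no

No, outside


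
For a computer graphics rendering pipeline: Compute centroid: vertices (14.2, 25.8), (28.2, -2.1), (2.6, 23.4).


Centroid = ((x_A+x_B+x_C)/3, (y_A+y_B+y_C)/3)
= ((14.2+28.2+2.6)/3, (25.8+(-2.1)+23.4)/3)
= (15, 15.7)

(15, 15.7)


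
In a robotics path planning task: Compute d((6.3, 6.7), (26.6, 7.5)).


dx=20.3, dy=0.8
d^2 = 20.3^2 + 0.8^2 = 412.73
d = sqrt(412.73) = 20.3158

20.3158


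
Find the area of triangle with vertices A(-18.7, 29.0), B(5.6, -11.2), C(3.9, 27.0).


Area = |x_A(y_B-y_C) + x_B(y_C-y_A) + x_C(y_A-y_B)|/2
= |714.34 + (-11.2) + 156.78|/2
= 859.92/2 = 429.96

429.96


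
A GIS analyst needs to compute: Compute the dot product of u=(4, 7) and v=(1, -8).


u . v = u_x*v_x + u_y*v_y = 4*1 + 7*(-8)
= 4 + (-56) = -52

-52


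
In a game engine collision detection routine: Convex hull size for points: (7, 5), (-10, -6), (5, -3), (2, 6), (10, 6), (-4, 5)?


Convex hull vertices (CCW): (-10, -6), (5, -3), (10, 6), (2, 6), (-4, 5)
Count = 5

5


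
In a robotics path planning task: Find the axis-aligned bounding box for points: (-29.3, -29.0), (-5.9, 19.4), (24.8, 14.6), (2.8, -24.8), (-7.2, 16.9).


x range: [-29.3, 24.8]
y range: [-29, 19.4]
Bounding box: (-29.3,-29) to (24.8,19.4)

(-29.3,-29) to (24.8,19.4)


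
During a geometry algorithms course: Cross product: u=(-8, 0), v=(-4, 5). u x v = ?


u x v = u_x*v_y - u_y*v_x = (-8)*5 - 0*(-4)
= (-40) - 0 = -40

-40


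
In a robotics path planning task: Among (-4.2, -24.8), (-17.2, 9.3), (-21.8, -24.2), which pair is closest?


d(P0,P1) = 36.494, d(P0,P2) = 17.6102, d(P1,P2) = 33.8143
Closest: P0 and P2

Closest pair: (-4.2, -24.8) and (-21.8, -24.2), distance = 17.6102


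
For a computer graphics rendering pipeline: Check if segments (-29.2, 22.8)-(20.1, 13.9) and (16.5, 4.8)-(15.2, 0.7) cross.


Cross products: d1=-210.77, d2=2.93, d3=-480.67, d4=-694.37
d1*d2 < 0 and d3*d4 < 0? no

No, they don't intersect


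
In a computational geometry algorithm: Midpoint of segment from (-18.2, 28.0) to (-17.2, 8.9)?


M = (((-18.2)+(-17.2))/2, (28+8.9)/2)
= (-17.7, 18.45)

(-17.7, 18.45)


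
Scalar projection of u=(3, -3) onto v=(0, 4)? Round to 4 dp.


u.v = -12, |v| = sqrt(16) = 4
Scalar projection = u.v / |v| = -12 / sqrt(16) = -3

-3


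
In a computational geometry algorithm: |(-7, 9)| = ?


|u| = sqrt((-7)^2 + 9^2) = sqrt(130) = 11.4018

11.4018


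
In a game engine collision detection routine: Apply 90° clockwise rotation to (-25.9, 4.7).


90° CW: (x,y) -> (y, -x)
(-25.9,4.7) -> (4.7, 25.9)

(4.7, 25.9)


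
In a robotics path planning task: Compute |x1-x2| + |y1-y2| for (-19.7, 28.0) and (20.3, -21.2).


|(-19.7)-20.3| + |28-(-21.2)| = 40 + 49.2 = 89.2

89.2


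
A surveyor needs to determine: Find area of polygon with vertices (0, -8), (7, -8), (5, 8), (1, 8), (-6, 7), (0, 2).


Shoelace sum: (0*(-8) - 7*(-8)) + (7*8 - 5*(-8)) + (5*8 - 1*8) + (1*7 - (-6)*8) + ((-6)*2 - 0*7) + (0*(-8) - 0*2)
= 227
Area = |227|/2 = 113.5

113.5


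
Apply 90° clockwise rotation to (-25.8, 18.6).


90° CW: (x,y) -> (y, -x)
(-25.8,18.6) -> (18.6, 25.8)

(18.6, 25.8)


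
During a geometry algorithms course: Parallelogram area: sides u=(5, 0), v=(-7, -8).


|u x v| = |5*(-8) - 0*(-7)|
= |(-40) - 0| = 40

40


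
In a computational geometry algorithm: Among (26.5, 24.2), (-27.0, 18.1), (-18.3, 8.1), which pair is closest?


d(P0,P1) = 53.8466, d(P0,P2) = 47.6051, d(P1,P2) = 13.2548
Closest: P1 and P2

Closest pair: (-27.0, 18.1) and (-18.3, 8.1), distance = 13.2548


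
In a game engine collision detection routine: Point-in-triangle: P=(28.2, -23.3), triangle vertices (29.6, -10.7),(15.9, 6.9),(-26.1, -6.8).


Cross products: AB x AP = 197.26, BC x BP = 1436.91, CA x CP = -707.28
All same sign? no

No, outside


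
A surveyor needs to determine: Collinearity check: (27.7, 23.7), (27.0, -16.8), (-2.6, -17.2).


Cross product: (27-27.7)*((-17.2)-23.7) - ((-16.8)-23.7)*((-2.6)-27.7)
= -1198.52

No, not collinear


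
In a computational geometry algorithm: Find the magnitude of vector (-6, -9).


|u| = sqrt((-6)^2 + (-9)^2) = sqrt(117) = 10.8167

10.8167


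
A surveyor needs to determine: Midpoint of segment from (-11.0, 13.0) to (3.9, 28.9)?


M = (((-11)+3.9)/2, (13+28.9)/2)
= (-3.55, 20.95)

(-3.55, 20.95)


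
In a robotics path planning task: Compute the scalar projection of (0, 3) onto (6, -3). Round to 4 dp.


u.v = -9, |v| = sqrt(45) = 6.7082
Scalar projection = u.v / |v| = -9 / sqrt(45) = -1.3416

-1.3416


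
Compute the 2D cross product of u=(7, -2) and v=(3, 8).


u x v = u_x*v_y - u_y*v_x = 7*8 - (-2)*3
= 56 - (-6) = 62

62


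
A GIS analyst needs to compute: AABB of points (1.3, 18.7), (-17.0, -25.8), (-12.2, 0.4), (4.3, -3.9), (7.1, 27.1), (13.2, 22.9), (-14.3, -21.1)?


x range: [-17, 13.2]
y range: [-25.8, 27.1]
Bounding box: (-17,-25.8) to (13.2,27.1)

(-17,-25.8) to (13.2,27.1)


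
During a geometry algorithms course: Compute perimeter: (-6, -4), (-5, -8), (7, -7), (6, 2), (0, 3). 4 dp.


Sides: (-6, -4)->(-5, -8): sqrt(17) = 4.123106, (-5, -8)->(7, -7): sqrt(145) = 12.041595, (7, -7)->(6, 2): sqrt(82) = 9.055385, (6, 2)->(0, 3): sqrt(37) = 6.082763, (0, 3)->(-6, -4): sqrt(85) = 9.219544
Sum = 40.522393
Perimeter = 40.5224

40.5224


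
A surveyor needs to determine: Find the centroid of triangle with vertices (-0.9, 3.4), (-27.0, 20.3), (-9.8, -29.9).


Centroid = ((x_A+x_B+x_C)/3, (y_A+y_B+y_C)/3)
= (((-0.9)+(-27)+(-9.8))/3, (3.4+20.3+(-29.9))/3)
= (-12.5667, -2.0667)

(-12.5667, -2.0667)


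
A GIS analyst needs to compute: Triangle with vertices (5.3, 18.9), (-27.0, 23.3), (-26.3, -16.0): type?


Side lengths squared: AB^2=1062.65, BC^2=1544.98, CA^2=2216.57
Sorted: [1062.65, 1544.98, 2216.57]
By sides: Scalene, By angles: Acute

Scalene, Acute


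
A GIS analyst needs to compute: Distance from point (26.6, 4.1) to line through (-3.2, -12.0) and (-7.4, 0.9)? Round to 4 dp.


|cross product| = 452.04
|line direction| = sqrt(184.05) = 13.5665
Distance = 452.04/sqrt(184.05) = 33.3203

33.3203


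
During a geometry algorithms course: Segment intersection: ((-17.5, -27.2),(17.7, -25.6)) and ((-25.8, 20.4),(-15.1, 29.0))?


Cross products: d1=-580.7, d2=-866.3, d3=1688.8, d4=1974.4
d1*d2 < 0 and d3*d4 < 0? no

No, they don't intersect


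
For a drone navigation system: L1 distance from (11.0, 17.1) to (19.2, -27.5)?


|11-19.2| + |17.1-(-27.5)| = 8.2 + 44.6 = 52.8

52.8


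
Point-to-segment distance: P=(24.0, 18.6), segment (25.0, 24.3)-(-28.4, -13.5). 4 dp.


Project P onto AB: t = 0.0628 (clamped to [0,1])
Closest point on segment: (21.6458, 21.9257)
Distance: 4.0746

4.0746


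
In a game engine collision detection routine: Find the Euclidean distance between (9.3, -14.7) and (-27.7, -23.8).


dx=-37, dy=-9.1
d^2 = (-37)^2 + (-9.1)^2 = 1451.81
d = sqrt(1451.81) = 38.1026

38.1026


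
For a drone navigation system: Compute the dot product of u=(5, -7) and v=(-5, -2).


u . v = u_x*v_x + u_y*v_y = 5*(-5) + (-7)*(-2)
= (-25) + 14 = -11

-11


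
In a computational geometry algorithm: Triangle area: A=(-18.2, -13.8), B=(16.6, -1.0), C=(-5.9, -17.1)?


Area = |x_A(y_B-y_C) + x_B(y_C-y_A) + x_C(y_A-y_B)|/2
= |(-293.02) + (-54.78) + 75.52|/2
= 272.28/2 = 136.14

136.14


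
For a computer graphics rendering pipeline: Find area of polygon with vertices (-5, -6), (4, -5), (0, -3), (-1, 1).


Shoelace sum: ((-5)*(-5) - 4*(-6)) + (4*(-3) - 0*(-5)) + (0*1 - (-1)*(-3)) + ((-1)*(-6) - (-5)*1)
= 45
Area = |45|/2 = 22.5

22.5


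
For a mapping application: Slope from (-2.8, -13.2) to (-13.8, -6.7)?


slope = (y2-y1)/(x2-x1) = ((-6.7)-(-13.2))/((-13.8)-(-2.8)) = 6.5/(-11) = -0.5909

-0.5909


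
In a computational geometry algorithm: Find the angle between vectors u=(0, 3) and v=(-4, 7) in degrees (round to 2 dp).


u.v = 21, |u| = sqrt(9) = 3, |v| = sqrt(65) = 8.0623
cos(theta) = u.v/(|u||v|) = 21/sqrt(585) = 0.868243
theta = acos(0.868243) = 29.74 degrees

29.74 degrees


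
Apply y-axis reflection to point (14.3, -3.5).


Reflection over y-axis: (x,y) -> (-x,y)
(14.3, -3.5) -> (-14.3, -3.5)

(-14.3, -3.5)


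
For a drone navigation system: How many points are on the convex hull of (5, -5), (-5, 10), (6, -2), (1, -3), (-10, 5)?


Convex hull vertices (CCW): (-10, 5), (1, -3), (5, -5), (6, -2), (-5, 10)
Count = 5

5


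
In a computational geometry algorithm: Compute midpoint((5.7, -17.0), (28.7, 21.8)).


M = ((5.7+28.7)/2, ((-17)+21.8)/2)
= (17.2, 2.4)

(17.2, 2.4)


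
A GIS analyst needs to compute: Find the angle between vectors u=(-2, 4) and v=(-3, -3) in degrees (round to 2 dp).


u.v = -6, |u| = sqrt(20) = 4.4721, |v| = sqrt(18) = 4.2426
cos(theta) = u.v/(|u||v|) = -6/sqrt(360) = -0.316228
theta = acos(-0.316228) = 108.43 degrees

108.43 degrees


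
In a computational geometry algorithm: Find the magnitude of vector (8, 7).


|u| = sqrt(8^2 + 7^2) = sqrt(113) = 10.6301

10.6301


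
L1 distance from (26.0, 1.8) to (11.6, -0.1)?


|26-11.6| + |1.8-(-0.1)| = 14.4 + 1.9 = 16.3

16.3


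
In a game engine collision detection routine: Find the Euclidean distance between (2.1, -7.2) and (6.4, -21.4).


dx=4.3, dy=-14.2
d^2 = 4.3^2 + (-14.2)^2 = 220.13
d = sqrt(220.13) = 14.8368

14.8368


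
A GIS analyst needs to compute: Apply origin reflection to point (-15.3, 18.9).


Reflection over origin: (x,y) -> (-x,-y)
(-15.3, 18.9) -> (15.3, -18.9)

(15.3, -18.9)


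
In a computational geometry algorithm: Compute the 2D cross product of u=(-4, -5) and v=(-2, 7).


u x v = u_x*v_y - u_y*v_x = (-4)*7 - (-5)*(-2)
= (-28) - 10 = -38

-38


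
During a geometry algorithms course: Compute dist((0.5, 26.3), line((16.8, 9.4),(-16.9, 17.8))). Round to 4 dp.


|cross product| = 432.61
|line direction| = sqrt(1206.25) = 34.7311
Distance = 432.61/sqrt(1206.25) = 12.456

12.456


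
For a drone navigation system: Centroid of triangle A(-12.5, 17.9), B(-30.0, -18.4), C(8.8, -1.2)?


Centroid = ((x_A+x_B+x_C)/3, (y_A+y_B+y_C)/3)
= (((-12.5)+(-30)+8.8)/3, (17.9+(-18.4)+(-1.2))/3)
= (-11.2333, -0.5667)

(-11.2333, -0.5667)


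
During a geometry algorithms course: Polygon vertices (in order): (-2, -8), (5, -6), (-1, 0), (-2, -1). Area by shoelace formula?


Shoelace sum: ((-2)*(-6) - 5*(-8)) + (5*0 - (-1)*(-6)) + ((-1)*(-1) - (-2)*0) + ((-2)*(-8) - (-2)*(-1))
= 61
Area = |61|/2 = 30.5

30.5


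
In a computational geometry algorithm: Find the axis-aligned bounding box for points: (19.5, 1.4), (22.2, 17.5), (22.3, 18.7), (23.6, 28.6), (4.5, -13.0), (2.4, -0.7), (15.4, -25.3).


x range: [2.4, 23.6]
y range: [-25.3, 28.6]
Bounding box: (2.4,-25.3) to (23.6,28.6)

(2.4,-25.3) to (23.6,28.6)


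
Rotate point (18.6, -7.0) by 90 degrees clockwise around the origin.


90° CW: (x,y) -> (y, -x)
(18.6,-7) -> (-7, -18.6)

(-7, -18.6)


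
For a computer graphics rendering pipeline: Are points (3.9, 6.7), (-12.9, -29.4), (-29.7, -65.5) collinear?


Cross product: ((-12.9)-3.9)*((-65.5)-6.7) - ((-29.4)-6.7)*((-29.7)-3.9)
= 0

Yes, collinear


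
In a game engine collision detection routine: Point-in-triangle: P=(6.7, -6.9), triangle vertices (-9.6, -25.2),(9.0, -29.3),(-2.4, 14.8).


Cross products: AB x AP = 407.21, BC x BP = -153.93, CA x CP = 520.24
All same sign? no

No, outside


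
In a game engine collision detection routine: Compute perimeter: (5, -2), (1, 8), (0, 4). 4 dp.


Sides: (5, -2)->(1, 8): sqrt(116) = 10.77033, (1, 8)->(0, 4): sqrt(17) = 4.123106, (0, 4)->(5, -2): sqrt(61) = 7.81025
Sum = 22.703686
Perimeter = 22.7037

22.7037


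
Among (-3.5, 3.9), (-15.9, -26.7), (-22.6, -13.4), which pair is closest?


d(P0,P1) = 33.017, d(P0,P2) = 25.7701, d(P1,P2) = 14.8923
Closest: P1 and P2

Closest pair: (-15.9, -26.7) and (-22.6, -13.4), distance = 14.8923


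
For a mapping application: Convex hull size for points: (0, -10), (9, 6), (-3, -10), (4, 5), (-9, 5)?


Convex hull vertices (CCW): (-9, 5), (-3, -10), (0, -10), (9, 6)
Count = 4

4


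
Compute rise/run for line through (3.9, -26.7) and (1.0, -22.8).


slope = (y2-y1)/(x2-x1) = ((-22.8)-(-26.7))/(1-3.9) = 3.9/(-2.9) = -1.3448

-1.3448


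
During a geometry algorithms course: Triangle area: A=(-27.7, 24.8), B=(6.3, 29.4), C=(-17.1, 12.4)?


Area = |x_A(y_B-y_C) + x_B(y_C-y_A) + x_C(y_A-y_B)|/2
= |(-470.9) + (-78.12) + 78.66|/2
= 470.36/2 = 235.18

235.18


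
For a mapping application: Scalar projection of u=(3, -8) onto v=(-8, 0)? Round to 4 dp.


u.v = -24, |v| = sqrt(64) = 8
Scalar projection = u.v / |v| = -24 / sqrt(64) = -3

-3


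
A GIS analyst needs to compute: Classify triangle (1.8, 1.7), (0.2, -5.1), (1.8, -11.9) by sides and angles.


Side lengths squared: AB^2=48.8, BC^2=48.8, CA^2=184.96
Sorted: [48.8, 48.8, 184.96]
By sides: Isosceles, By angles: Obtuse

Isosceles, Obtuse


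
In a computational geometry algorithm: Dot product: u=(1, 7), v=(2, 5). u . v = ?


u . v = u_x*v_x + u_y*v_y = 1*2 + 7*5
= 2 + 35 = 37

37


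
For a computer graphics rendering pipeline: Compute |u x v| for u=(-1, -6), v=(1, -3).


|u x v| = |(-1)*(-3) - (-6)*1|
= |3 - (-6)| = 9

9


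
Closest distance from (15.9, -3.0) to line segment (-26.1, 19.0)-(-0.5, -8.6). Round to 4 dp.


Project P onto AB: t = 1 (clamped to [0,1])
Closest point on segment: (-0.5, -8.6)
Distance: 17.3297

17.3297


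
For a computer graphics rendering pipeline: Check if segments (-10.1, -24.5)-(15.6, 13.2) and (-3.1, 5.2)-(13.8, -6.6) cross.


Cross products: d1=-584.53, d2=355.86, d3=499.39, d4=-441
d1*d2 < 0 and d3*d4 < 0? yes

Yes, they intersect


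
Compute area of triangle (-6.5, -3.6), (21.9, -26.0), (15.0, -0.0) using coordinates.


Area = |x_A(y_B-y_C) + x_B(y_C-y_A) + x_C(y_A-y_B)|/2
= |169 + 78.84 + 336|/2
= 583.84/2 = 291.92

291.92


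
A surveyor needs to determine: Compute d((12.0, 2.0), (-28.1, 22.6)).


dx=-40.1, dy=20.6
d^2 = (-40.1)^2 + 20.6^2 = 2032.37
d = sqrt(2032.37) = 45.0818

45.0818


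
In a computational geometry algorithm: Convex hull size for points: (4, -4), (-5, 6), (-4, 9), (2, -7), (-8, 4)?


Convex hull vertices (CCW): (-8, 4), (2, -7), (4, -4), (-4, 9)
Count = 4

4


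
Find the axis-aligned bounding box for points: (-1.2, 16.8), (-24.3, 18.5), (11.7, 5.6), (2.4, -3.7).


x range: [-24.3, 11.7]
y range: [-3.7, 18.5]
Bounding box: (-24.3,-3.7) to (11.7,18.5)

(-24.3,-3.7) to (11.7,18.5)


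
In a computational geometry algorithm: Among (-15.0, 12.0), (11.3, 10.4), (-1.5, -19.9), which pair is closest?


d(P0,P1) = 26.3486, d(P0,P2) = 34.639, d(P1,P2) = 32.8927
Closest: P0 and P1

Closest pair: (-15.0, 12.0) and (11.3, 10.4), distance = 26.3486


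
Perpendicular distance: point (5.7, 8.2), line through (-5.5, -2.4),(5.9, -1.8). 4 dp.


|cross product| = 114.12
|line direction| = sqrt(130.32) = 11.4158
Distance = 114.12/sqrt(130.32) = 9.9967

9.9967


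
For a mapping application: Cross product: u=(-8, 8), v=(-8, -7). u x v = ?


u x v = u_x*v_y - u_y*v_x = (-8)*(-7) - 8*(-8)
= 56 - (-64) = 120

120


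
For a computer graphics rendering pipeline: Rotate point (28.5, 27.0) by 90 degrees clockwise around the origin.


90° CW: (x,y) -> (y, -x)
(28.5,27) -> (27, -28.5)

(27, -28.5)


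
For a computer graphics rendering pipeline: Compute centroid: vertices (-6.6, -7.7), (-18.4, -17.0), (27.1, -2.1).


Centroid = ((x_A+x_B+x_C)/3, (y_A+y_B+y_C)/3)
= (((-6.6)+(-18.4)+27.1)/3, ((-7.7)+(-17)+(-2.1))/3)
= (0.7, -8.9333)

(0.7, -8.9333)


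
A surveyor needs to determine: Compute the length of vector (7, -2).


|u| = sqrt(7^2 + (-2)^2) = sqrt(53) = 7.2801

7.2801


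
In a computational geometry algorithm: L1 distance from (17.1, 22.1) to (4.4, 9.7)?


|17.1-4.4| + |22.1-9.7| = 12.7 + 12.4 = 25.1

25.1


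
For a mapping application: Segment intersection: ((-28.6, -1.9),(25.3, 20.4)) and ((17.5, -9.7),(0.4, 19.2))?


Cross products: d1=1198.91, d2=-740.13, d3=-1448.45, d4=490.59
d1*d2 < 0 and d3*d4 < 0? yes

Yes, they intersect


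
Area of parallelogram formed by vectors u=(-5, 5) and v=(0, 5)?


|u x v| = |(-5)*5 - 5*0|
= |(-25) - 0| = 25

25


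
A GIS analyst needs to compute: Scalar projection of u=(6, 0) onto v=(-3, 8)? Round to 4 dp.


u.v = -18, |v| = sqrt(73) = 8.544
Scalar projection = u.v / |v| = -18 / sqrt(73) = -2.1067

-2.1067


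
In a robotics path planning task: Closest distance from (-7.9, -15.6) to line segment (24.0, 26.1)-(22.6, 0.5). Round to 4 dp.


Project P onto AB: t = 1 (clamped to [0,1])
Closest point on segment: (22.6, 0.5)
Distance: 34.4885

34.4885
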